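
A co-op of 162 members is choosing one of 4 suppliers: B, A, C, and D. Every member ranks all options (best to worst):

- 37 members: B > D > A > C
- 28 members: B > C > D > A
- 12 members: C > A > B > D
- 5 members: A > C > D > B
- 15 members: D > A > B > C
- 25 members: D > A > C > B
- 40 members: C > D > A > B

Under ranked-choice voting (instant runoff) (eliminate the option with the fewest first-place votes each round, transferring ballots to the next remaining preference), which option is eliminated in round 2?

Round 1: B 65, A 5, C 52, D 40. Eliminate A.
Round 2: B 65, C 57, D 40. Eliminate D.

D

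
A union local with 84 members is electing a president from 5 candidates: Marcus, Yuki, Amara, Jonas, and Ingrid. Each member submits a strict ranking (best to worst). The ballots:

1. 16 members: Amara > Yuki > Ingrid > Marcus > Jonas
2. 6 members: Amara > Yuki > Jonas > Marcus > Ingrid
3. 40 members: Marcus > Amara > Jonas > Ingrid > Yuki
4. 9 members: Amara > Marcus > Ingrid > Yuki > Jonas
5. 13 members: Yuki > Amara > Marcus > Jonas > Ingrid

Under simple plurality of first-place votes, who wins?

First-place votes: Marcus 40, Yuki 13, Amara 31, Jonas 0, Ingrid 0.
Marcus has the most first-place votes.

Marcus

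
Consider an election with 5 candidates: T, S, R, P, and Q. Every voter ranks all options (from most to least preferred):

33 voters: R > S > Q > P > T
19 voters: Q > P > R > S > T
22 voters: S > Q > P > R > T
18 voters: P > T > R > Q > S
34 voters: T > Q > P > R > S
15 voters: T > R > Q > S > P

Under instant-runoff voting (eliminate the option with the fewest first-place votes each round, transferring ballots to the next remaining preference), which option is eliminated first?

Round 1: T 49, S 22, R 33, P 18, Q 19. Eliminate P.

P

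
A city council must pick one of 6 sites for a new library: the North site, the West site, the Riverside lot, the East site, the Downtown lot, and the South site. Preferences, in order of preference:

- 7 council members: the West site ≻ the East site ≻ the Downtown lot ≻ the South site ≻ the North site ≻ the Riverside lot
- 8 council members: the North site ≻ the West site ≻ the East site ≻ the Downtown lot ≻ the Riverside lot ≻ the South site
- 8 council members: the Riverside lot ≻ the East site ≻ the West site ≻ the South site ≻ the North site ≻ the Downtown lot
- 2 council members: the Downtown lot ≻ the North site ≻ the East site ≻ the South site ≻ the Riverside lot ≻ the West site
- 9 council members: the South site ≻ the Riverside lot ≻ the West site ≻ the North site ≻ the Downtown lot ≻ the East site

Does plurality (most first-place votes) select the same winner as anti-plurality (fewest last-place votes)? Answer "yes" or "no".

Plurality — first-place votes: the North site 8, the West site 7, the Riverside lot 8, the East site 0, the Downtown lot 2, the South site 9. Winner: the South site.
Anti-plurality — last-place votes: the North site 0, the West site 2, the Riverside lot 7, the East site 9, the Downtown lot 8, the South site 8. Winner: the North site.
The two methods disagree.

no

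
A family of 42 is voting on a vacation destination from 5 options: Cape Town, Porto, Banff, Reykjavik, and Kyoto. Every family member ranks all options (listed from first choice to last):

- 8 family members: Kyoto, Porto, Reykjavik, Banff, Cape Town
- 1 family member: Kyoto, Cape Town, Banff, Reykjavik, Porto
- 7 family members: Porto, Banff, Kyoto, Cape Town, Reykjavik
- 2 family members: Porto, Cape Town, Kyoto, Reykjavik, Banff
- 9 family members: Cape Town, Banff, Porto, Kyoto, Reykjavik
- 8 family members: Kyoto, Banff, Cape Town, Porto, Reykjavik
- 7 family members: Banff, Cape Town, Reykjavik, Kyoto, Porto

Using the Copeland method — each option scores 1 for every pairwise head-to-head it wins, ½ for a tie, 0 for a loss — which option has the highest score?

Cape Town: beats Porto and Reykjavik; loses to Banff and Kyoto → score 2.
Porto: beats Reykjavik; loses to Cape Town, Banff, and Kyoto → score 1.
Banff: beats Cape Town, Porto, Reykjavik, and Kyoto → score 4.
Reykjavik: loses to Cape Town, Porto, Banff, and Kyoto → score 0.
Kyoto: beats Cape Town, Porto, and Reykjavik; loses to Banff → score 3.
Banff has the best pairwise record.

Banff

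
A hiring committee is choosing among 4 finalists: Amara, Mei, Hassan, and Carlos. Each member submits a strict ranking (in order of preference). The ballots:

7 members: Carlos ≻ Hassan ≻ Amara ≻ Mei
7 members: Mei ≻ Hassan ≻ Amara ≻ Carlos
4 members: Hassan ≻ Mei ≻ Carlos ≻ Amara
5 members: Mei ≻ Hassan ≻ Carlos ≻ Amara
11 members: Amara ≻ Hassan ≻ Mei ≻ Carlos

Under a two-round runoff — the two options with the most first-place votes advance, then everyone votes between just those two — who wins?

Amara

Round 1 first-place votes: Amara 11, Mei 12, Hassan 4, Carlos 7.
Mei and Amara advance.
Runoff: Mei is preferred to Amara by 16 voters; Amara by 18.
Amara wins the runoff.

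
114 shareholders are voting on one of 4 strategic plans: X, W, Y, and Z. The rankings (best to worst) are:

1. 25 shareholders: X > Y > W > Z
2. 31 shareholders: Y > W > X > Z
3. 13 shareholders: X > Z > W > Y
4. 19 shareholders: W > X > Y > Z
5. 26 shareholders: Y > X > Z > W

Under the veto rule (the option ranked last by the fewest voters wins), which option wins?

X

Last-place votes: X 0, W 26, Y 13, Z 75.
X is ranked last by the fewest voters, so X wins.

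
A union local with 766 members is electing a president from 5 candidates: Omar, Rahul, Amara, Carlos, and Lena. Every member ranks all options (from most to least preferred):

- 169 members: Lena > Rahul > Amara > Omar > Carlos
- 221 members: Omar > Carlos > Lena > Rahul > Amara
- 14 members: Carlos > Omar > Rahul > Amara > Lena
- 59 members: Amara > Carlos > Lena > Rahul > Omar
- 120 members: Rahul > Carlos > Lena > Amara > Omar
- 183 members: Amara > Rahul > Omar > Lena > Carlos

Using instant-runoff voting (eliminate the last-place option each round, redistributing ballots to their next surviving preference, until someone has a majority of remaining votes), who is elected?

Lena

Round 1: Omar 221, Rahul 120, Amara 242, Carlos 14, Lena 169. Eliminate Carlos.
Round 2: Omar 235, Rahul 120, Amara 242, Lena 169. Eliminate Rahul.
Round 3: Omar 235, Amara 242, Lena 289. Eliminate Omar.
Round 4: Amara 256, Lena 510. Lena has a majority.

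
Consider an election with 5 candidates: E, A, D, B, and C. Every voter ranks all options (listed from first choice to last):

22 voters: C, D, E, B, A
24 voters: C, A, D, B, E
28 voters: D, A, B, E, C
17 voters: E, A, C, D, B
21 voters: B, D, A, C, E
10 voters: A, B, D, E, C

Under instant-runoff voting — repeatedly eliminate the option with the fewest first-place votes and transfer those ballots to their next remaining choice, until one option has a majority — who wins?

Round 1: E 17, A 10, D 28, B 21, C 46. Eliminate A.
Round 2: E 17, D 28, B 31, C 46. Eliminate E.
Round 3: D 28, B 31, C 63. C has a majority.

C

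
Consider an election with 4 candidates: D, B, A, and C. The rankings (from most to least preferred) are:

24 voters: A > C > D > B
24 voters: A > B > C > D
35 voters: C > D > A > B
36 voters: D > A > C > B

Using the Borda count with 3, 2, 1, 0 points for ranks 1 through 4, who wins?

A

D: 24·1 + 24·0 + 35·2 + 36·3 = 202
B: 24·0 + 24·2 + 35·0 + 36·0 = 48
A: 24·3 + 24·3 + 35·1 + 36·2 = 251
C: 24·2 + 24·1 + 35·3 + 36·1 = 213
A has the highest Borda score (251).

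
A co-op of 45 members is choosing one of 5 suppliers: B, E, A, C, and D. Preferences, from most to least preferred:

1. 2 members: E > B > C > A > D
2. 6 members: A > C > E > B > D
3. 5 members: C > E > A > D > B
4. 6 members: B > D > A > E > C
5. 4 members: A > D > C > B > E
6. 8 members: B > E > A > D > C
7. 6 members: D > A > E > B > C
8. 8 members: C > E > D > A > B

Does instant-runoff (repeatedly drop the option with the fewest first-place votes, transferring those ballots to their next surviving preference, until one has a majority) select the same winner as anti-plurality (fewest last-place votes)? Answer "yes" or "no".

Instant-runoff — R1 B 14, E 2, A 10, C 13, D 6 (E out); R2 B 16, A 10, C 13, D 6 (D out); R3 B 16, A 16, C 13 (C out); R4 B 16, A 29 (A winner). Winner: A.
Anti-plurality — last-place votes: B 13, E 4, A 0, C 20, D 8. Winner: A.
The two methods agree.

yes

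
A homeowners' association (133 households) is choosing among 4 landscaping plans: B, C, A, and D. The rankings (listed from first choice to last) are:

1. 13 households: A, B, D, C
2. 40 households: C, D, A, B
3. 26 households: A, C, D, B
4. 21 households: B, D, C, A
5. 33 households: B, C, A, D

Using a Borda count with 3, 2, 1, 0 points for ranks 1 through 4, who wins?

C

B: 13·2 + 40·0 + 26·0 + 21·3 + 33·3 = 188
C: 13·0 + 40·3 + 26·2 + 21·1 + 33·2 = 259
A: 13·3 + 40·1 + 26·3 + 21·0 + 33·1 = 190
D: 13·1 + 40·2 + 26·1 + 21·2 + 33·0 = 161
C has the highest Borda score (259).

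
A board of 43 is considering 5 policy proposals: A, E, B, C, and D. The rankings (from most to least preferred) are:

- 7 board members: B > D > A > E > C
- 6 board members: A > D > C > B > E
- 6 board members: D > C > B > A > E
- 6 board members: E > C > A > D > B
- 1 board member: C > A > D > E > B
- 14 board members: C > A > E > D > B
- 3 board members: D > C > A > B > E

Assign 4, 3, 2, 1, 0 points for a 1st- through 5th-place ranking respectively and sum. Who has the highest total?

C

A: 7·2 + 6·4 + 6·1 + 6·2 + 1·3 + 14·3 + 3·2 = 107
E: 7·1 + 6·0 + 6·0 + 6·4 + 1·1 + 14·2 + 3·0 = 60
B: 7·4 + 6·1 + 6·2 + 6·0 + 1·0 + 14·0 + 3·1 = 49
C: 7·0 + 6·2 + 6·3 + 6·3 + 1·4 + 14·4 + 3·3 = 117
D: 7·3 + 6·3 + 6·4 + 6·1 + 1·2 + 14·1 + 3·4 = 97
C has the highest Borda score (117).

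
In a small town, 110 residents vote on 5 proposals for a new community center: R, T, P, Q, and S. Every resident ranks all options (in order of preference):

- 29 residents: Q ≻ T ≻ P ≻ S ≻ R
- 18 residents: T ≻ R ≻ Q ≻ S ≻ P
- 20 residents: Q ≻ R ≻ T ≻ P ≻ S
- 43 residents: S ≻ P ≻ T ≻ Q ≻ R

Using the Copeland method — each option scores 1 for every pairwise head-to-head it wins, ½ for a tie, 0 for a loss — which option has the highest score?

T

R: loses to T, P, Q, and S → score 0.
T: beats R, P, Q, and S → score 4.
P: beats R; loses to T, Q, and S → score 1.
Q: beats R, P, and S; loses to T → score 3.
S: beats R and P; loses to T and Q → score 2.
T has the best pairwise record.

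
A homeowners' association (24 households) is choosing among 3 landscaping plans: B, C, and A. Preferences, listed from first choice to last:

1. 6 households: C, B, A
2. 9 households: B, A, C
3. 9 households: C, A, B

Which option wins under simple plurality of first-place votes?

First-place votes: B 9, C 15, A 0.
C has the most first-place votes.

C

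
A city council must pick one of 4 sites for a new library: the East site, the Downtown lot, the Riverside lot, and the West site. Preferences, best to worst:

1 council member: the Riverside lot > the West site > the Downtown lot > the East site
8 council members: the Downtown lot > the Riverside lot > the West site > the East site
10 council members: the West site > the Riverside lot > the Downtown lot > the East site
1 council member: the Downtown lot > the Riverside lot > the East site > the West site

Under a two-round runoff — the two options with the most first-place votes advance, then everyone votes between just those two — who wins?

the West site

Round 1 first-place votes: the East site 0, the Downtown lot 9, the Riverside lot 1, the West site 10.
the West site and the Downtown lot advance.
Runoff: the West site is preferred to the Downtown lot by 11 voters; the Downtown lot by 9.
the West site wins the runoff.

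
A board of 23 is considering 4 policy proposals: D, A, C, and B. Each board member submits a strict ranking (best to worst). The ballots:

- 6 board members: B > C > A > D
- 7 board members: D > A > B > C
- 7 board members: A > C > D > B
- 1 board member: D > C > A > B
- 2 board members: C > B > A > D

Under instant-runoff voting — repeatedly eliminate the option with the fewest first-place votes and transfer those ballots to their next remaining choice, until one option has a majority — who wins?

Round 1: D 8, A 7, C 2, B 6. Eliminate C.
Round 2: D 8, A 7, B 8. Eliminate A.
Round 3: D 15, B 8. D has a majority.

D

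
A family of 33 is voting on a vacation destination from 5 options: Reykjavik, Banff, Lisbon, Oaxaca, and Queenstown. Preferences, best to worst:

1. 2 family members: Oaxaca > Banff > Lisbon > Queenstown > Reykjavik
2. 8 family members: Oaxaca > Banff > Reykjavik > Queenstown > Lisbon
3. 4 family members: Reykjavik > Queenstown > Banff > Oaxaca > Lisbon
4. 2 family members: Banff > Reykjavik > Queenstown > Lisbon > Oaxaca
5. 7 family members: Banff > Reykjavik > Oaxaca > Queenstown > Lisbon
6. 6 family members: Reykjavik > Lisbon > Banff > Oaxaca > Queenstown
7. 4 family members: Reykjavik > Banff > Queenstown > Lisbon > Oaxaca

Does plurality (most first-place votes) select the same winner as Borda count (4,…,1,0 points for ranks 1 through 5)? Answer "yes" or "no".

yes

Plurality — first-place votes: Reykjavik 14, Banff 9, Lisbon 0, Oaxaca 10, Queenstown 0. Winner: Reykjavik.
Borda — scores: Reykjavik 99, Banff 98, Lisbon 28, Oaxaca 64, Queenstown 41. Winner: Reykjavik.
The two methods agree.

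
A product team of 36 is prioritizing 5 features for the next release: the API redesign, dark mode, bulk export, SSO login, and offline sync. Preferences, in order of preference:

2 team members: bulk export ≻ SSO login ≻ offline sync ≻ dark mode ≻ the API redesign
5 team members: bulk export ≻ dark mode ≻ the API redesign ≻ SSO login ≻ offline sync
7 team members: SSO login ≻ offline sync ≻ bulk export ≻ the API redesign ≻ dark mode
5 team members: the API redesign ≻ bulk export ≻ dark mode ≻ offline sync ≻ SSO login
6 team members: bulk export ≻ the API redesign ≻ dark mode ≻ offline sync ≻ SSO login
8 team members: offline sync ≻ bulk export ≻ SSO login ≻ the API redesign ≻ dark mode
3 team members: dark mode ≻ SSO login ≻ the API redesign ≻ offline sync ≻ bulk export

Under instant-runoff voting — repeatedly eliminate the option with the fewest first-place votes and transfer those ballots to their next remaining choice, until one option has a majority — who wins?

bulk export

Round 1: the API redesign 5, dark mode 3, bulk export 13, SSO login 7, offline sync 8. Eliminate dark mode.
Round 2: the API redesign 5, bulk export 13, SSO login 10, offline sync 8. Eliminate the API redesign.
Round 3: bulk export 18, SSO login 10, offline sync 8. Eliminate offline sync.
Round 4: bulk export 26, SSO login 10. Bulk export has a majority.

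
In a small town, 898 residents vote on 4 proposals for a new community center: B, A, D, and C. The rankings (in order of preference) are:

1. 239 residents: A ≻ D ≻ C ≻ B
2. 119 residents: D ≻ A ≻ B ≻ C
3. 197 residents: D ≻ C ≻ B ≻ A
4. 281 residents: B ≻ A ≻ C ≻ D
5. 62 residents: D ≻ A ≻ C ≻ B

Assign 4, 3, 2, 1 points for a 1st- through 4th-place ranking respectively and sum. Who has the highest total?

B: 239·1 + 119·2 + 197·2 + 281·4 + 62·1 = 2057
A: 239·4 + 119·3 + 197·1 + 281·3 + 62·3 = 2539
D: 239·3 + 119·4 + 197·4 + 281·1 + 62·4 = 2510
C: 239·2 + 119·1 + 197·3 + 281·2 + 62·2 = 1874
A has the highest Borda score (2539).

A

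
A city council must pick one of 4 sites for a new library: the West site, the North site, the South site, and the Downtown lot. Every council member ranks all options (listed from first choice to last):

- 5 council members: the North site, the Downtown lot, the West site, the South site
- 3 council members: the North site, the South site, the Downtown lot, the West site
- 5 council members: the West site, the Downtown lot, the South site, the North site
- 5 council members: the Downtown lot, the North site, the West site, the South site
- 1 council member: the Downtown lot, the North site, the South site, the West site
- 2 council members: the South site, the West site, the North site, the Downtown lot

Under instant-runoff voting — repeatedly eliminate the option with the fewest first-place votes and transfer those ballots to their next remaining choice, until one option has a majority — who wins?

Round 1: the West site 5, the North site 8, the South site 2, the Downtown lot 6. Eliminate the South site.
Round 2: the West site 7, the North site 8, the Downtown lot 6. Eliminate the Downtown lot.
Round 3: the West site 7, the North site 14. The North site has a majority.

the North site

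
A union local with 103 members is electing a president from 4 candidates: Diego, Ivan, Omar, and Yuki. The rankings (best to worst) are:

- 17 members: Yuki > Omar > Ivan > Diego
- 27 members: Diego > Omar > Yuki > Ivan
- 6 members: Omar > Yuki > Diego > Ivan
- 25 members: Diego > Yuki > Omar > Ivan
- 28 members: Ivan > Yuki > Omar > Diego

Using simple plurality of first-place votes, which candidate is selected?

Diego

First-place votes: Diego 52, Ivan 28, Omar 6, Yuki 17.
Diego has the most first-place votes.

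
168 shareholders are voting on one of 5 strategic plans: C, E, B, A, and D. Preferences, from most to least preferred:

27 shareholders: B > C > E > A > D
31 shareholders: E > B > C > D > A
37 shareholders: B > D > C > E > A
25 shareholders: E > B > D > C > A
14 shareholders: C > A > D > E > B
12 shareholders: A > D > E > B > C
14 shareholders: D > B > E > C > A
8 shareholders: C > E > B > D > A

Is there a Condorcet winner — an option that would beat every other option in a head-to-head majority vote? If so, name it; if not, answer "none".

none

Checking pairwise contests:
B beats C 146–22.
C beats E 86–82.
E beats B 90–78.
C beats A 156–12.
E beats D 91–77.
Every option loses at least one head-to-head, so there is no Condorcet winner.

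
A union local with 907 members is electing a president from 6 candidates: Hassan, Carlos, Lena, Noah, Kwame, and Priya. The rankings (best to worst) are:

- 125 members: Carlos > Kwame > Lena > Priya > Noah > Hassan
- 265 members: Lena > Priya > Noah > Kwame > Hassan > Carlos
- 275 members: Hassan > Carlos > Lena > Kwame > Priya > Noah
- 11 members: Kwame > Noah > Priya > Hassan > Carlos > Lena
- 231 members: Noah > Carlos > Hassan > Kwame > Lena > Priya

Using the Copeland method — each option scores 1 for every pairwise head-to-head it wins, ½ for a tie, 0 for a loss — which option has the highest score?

Hassan: beats Carlos, Lena, Kwame, and Priya; loses to Noah → score 4.
Carlos: beats Lena, Kwame, and Priya; loses to Hassan and Noah → score 3.
Lena: beats Noah, Kwame, and Priya; loses to Hassan and Carlos → score 3.
Noah: beats Hassan, Carlos, and Kwame; loses to Lena and Priya → score 3.
Kwame: beats Priya; loses to Hassan, Carlos, Lena, and Noah → score 1.
Priya: beats Noah; loses to Hassan, Carlos, Lena, and Kwame → score 1.
Hassan has the best pairwise record.

Hassan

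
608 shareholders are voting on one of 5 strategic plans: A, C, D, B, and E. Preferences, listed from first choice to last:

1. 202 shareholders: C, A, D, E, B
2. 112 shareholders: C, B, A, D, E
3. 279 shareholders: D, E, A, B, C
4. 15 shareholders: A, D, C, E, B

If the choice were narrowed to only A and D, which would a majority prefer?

A

Voters preferring A to D: 329; preferring D to A: 279.
A wins the head-to-head.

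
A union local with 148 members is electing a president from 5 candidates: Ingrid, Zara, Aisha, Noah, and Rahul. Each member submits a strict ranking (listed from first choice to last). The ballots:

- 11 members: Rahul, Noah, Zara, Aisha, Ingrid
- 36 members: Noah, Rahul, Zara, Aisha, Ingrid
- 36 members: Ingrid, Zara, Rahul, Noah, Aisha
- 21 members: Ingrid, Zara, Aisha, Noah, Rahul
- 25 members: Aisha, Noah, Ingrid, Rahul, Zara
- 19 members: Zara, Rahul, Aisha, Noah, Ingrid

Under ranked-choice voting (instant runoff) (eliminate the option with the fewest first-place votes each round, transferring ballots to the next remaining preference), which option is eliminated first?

Round 1: Ingrid 57, Zara 19, Aisha 25, Noah 36, Rahul 11. Eliminate Rahul.

Rahul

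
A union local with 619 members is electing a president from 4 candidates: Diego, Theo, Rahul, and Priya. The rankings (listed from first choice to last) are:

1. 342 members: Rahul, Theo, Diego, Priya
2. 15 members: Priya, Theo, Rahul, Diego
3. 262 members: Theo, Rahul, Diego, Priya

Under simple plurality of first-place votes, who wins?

Rahul

First-place votes: Diego 0, Theo 262, Rahul 342, Priya 15.
Rahul has the most first-place votes.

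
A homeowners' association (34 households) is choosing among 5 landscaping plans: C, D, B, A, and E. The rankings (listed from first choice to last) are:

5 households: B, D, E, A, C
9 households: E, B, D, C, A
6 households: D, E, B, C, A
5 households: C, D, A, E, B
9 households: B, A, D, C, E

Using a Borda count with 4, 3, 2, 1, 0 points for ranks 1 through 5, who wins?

C: 5·0 + 9·1 + 6·1 + 5·4 + 9·1 = 44
D: 5·3 + 9·2 + 6·4 + 5·3 + 9·2 = 90
B: 5·4 + 9·3 + 6·2 + 5·0 + 9·4 = 95
A: 5·1 + 9·0 + 6·0 + 5·2 + 9·3 = 42
E: 5·2 + 9·4 + 6·3 + 5·1 + 9·0 = 69
B has the highest Borda score (95).

B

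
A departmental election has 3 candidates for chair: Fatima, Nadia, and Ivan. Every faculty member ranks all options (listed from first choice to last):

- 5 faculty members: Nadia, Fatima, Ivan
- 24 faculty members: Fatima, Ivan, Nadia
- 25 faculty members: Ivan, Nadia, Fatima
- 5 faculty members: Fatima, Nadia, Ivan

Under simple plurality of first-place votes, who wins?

Fatima

First-place votes: Fatima 29, Nadia 5, Ivan 25.
Fatima has the most first-place votes.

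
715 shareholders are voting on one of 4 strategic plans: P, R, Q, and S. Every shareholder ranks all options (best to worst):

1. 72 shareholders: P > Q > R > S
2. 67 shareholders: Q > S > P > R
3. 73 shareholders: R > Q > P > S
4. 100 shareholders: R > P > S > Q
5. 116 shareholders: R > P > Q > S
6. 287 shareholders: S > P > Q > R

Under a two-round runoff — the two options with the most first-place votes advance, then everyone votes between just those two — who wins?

Round 1 first-place votes: P 72, R 289, Q 67, S 287.
R and S advance.
Runoff: R is preferred to S by 361 voters; S by 354.
R wins the runoff.

R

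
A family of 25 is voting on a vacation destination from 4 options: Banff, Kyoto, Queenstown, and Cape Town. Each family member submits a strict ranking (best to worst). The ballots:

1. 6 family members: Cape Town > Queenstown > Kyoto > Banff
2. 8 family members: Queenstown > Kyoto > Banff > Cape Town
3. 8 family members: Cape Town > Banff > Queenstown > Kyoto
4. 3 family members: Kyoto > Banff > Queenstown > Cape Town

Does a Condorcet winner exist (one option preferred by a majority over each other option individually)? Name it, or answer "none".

Cape Town

Cape Town vs Banff: 14–11 for Cape Town.
Cape Town vs Kyoto: 14–11 for Cape Town.
Cape Town vs Queenstown: 14–11 for Cape Town.
Cape Town beats every other option head-to-head.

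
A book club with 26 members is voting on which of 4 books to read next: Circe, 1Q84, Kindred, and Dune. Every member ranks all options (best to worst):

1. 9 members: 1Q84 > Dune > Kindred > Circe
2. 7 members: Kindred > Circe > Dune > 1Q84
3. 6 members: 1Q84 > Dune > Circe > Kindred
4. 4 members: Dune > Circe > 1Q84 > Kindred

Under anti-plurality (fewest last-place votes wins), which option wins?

Last-place votes: Circe 9, 1Q84 7, Kindred 10, Dune 0.
Dune is ranked last by the fewest voters, so Dune wins.

Dune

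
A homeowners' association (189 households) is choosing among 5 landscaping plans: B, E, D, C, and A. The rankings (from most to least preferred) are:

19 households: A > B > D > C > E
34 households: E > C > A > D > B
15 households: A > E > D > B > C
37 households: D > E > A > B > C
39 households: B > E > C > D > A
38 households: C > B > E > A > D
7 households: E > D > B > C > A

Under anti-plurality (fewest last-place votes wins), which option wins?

E

Last-place votes: B 34, E 19, D 38, C 52, A 46.
E is ranked last by the fewest voters, so E wins.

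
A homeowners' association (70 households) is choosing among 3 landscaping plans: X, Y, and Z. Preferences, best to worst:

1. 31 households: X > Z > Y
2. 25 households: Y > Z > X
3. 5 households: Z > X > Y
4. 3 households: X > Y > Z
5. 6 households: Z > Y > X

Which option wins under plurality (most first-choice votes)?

First-place votes: X 34, Y 25, Z 11.
X has the most first-place votes.

X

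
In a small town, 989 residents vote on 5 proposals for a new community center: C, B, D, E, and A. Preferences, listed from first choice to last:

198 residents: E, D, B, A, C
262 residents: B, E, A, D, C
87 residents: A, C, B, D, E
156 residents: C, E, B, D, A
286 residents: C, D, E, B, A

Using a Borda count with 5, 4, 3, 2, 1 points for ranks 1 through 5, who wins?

C: 198·1 + 262·1 + 87·4 + 156·5 + 286·5 = 3018
B: 198·3 + 262·5 + 87·3 + 156·3 + 286·2 = 3205
D: 198·4 + 262·2 + 87·2 + 156·2 + 286·4 = 2946
E: 198·5 + 262·4 + 87·1 + 156·4 + 286·3 = 3607
A: 198·2 + 262·3 + 87·5 + 156·1 + 286·1 = 2059
E has the highest Borda score (3607).

E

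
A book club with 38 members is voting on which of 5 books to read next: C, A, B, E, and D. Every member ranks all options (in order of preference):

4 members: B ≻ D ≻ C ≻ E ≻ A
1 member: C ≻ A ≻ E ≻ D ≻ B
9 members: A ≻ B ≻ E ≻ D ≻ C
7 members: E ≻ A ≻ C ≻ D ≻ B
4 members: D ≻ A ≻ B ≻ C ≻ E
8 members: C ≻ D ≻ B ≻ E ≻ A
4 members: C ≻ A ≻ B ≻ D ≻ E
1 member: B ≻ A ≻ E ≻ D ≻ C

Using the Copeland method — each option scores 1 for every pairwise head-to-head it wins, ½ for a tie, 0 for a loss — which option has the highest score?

A

C: beats B, E, and D; loses to A → score 3.
A: beats C, B, and D; ties E → score 3.5.
B: beats E; loses to C, A, and D → score 1.
E: ties A; loses to C, B, and D → score 0.5.
D: beats B and E; loses to C and A → score 2.
A has the best pairwise record.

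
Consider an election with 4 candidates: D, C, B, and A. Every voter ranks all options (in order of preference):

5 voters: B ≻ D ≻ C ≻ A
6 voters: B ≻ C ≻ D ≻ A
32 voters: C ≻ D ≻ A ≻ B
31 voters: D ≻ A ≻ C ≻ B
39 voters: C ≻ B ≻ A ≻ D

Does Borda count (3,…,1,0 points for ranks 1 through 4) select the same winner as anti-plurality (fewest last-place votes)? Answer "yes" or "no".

Borda — scores: D 173, C 261, B 111, A 133. Winner: C.
Anti-plurality — last-place votes: D 39, C 0, B 63, A 11. Winner: C.
The two methods agree.

yes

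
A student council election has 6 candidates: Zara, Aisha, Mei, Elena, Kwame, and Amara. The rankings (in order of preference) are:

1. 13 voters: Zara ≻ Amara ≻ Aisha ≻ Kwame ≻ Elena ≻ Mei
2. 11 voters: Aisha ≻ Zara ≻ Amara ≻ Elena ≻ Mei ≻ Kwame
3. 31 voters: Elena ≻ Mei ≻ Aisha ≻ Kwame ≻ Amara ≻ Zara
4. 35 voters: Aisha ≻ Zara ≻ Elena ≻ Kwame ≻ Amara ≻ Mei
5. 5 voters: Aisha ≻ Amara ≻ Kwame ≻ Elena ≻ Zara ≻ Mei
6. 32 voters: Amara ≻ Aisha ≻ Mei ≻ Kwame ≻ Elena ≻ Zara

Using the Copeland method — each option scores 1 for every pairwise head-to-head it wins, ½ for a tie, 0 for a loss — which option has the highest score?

Zara: beats Mei; loses to Aisha, Elena, Kwame, and Amara → score 1.
Aisha: beats Zara, Mei, Elena, Kwame, and Amara → score 5.
Mei: beats Kwame; loses to Zara, Aisha, Elena, and Amara → score 1.
Elena: beats Zara, Mei, Kwame, and Amara; loses to Aisha → score 4.
Kwame: beats Zara and Amara; loses to Aisha, Mei, and Elena → score 2.
Amara: beats Zara and Mei; loses to Aisha, Elena, and Kwame → score 2.
Aisha has the best pairwise record.

Aisha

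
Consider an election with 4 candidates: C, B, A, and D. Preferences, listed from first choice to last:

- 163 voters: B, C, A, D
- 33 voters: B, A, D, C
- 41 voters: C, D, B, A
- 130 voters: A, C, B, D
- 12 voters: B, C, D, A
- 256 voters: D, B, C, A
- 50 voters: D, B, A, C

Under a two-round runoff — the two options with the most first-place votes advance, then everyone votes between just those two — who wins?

Round 1 first-place votes: C 41, B 208, A 130, D 306.
D and B advance.
Runoff: D is preferred to B by 347 voters; B by 338.
D wins the runoff.

D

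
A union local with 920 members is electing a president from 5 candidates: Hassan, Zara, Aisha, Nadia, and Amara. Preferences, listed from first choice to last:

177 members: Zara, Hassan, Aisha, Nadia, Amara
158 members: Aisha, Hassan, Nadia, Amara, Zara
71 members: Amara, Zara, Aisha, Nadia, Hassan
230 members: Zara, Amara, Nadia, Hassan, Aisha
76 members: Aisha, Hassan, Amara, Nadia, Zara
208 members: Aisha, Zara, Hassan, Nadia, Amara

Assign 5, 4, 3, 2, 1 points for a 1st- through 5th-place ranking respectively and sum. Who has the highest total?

Hassan: 177·4 + 158·4 + 71·1 + 230·2 + 76·4 + 208·3 = 2799
Zara: 177·5 + 158·1 + 71·4 + 230·5 + 76·1 + 208·4 = 3385
Aisha: 177·3 + 158·5 + 71·3 + 230·1 + 76·5 + 208·5 = 3184
Nadia: 177·2 + 158·3 + 71·2 + 230·3 + 76·2 + 208·2 = 2228
Amara: 177·1 + 158·2 + 71·5 + 230·4 + 76·3 + 208·1 = 2204
Zara has the highest Borda score (3385).

Zara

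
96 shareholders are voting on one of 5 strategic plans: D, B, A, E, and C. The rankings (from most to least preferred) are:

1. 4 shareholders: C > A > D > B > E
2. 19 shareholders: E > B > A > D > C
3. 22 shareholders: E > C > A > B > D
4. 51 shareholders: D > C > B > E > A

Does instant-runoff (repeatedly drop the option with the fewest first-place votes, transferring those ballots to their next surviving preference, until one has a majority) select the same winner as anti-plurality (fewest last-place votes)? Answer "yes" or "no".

no

Instant-runoff — R1 D 51, B 0, A 0, E 41, C 4 (D winner). Winner: D.
Anti-plurality — last-place votes: D 22, B 0, A 51, E 4, C 19. Winner: B.
The two methods disagree.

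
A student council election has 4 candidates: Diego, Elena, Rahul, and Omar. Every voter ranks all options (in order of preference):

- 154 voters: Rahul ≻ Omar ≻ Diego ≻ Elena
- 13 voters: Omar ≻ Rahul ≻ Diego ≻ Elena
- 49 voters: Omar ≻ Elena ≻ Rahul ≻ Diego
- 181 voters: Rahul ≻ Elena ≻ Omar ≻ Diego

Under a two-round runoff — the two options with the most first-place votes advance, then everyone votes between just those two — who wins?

Round 1 first-place votes: Diego 0, Elena 0, Rahul 335, Omar 62.
Rahul and Omar advance.
Runoff: Rahul is preferred to Omar by 335 voters; Omar by 62.
Rahul wins the runoff.

Rahul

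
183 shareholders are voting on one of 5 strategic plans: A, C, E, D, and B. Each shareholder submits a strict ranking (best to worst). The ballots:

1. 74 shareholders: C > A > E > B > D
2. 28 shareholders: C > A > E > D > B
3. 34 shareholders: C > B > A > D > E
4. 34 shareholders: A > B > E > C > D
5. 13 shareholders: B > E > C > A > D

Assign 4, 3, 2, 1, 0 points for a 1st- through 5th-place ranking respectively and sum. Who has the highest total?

C

A: 74·3 + 28·3 + 34·2 + 34·4 + 13·1 = 523
C: 74·4 + 28·4 + 34·4 + 34·1 + 13·2 = 604
E: 74·2 + 28·2 + 34·0 + 34·2 + 13·3 = 311
D: 74·0 + 28·1 + 34·1 + 34·0 + 13·0 = 62
B: 74·1 + 28·0 + 34·3 + 34·3 + 13·4 = 330
C has the highest Borda score (604).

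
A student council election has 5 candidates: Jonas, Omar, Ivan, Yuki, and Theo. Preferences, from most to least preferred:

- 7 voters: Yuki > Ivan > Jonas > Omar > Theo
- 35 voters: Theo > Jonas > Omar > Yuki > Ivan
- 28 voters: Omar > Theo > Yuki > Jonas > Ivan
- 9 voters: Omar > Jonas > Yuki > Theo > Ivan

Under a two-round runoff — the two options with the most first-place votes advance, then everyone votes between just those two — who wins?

Omar

Round 1 first-place votes: Jonas 0, Omar 37, Ivan 0, Yuki 7, Theo 35.
Omar and Theo advance.
Runoff: Omar is preferred to Theo by 44 voters; Theo by 35.
Omar wins the runoff.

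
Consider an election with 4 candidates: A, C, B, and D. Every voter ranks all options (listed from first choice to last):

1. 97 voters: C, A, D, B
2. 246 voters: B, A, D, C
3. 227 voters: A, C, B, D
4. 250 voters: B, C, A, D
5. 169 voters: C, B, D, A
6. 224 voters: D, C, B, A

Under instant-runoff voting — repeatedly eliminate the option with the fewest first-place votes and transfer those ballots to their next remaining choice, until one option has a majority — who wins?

C

Round 1: A 227, C 266, B 496, D 224. Eliminate D.
Round 2: A 227, C 490, B 496. Eliminate A.
Round 3: C 717, B 496. C has a majority.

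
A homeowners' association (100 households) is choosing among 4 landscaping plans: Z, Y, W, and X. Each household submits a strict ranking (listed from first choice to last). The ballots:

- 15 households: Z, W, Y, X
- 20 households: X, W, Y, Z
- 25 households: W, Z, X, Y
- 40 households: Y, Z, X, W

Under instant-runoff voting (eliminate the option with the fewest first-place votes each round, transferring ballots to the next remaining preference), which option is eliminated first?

Z

Round 1: Z 15, Y 40, W 25, X 20. Eliminate Z.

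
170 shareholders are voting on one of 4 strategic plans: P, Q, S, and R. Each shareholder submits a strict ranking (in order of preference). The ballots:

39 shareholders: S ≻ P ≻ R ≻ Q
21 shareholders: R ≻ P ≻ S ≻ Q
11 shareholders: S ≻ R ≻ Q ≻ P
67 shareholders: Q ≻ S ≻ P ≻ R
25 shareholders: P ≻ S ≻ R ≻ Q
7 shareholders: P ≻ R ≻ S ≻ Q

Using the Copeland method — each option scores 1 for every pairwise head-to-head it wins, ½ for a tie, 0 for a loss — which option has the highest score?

S

P: beats Q and R; loses to S → score 2.
Q: loses to P, S, and R → score 0.
S: beats P, Q, and R → score 3.
R: beats Q; loses to P and S → score 1.
S has the best pairwise record.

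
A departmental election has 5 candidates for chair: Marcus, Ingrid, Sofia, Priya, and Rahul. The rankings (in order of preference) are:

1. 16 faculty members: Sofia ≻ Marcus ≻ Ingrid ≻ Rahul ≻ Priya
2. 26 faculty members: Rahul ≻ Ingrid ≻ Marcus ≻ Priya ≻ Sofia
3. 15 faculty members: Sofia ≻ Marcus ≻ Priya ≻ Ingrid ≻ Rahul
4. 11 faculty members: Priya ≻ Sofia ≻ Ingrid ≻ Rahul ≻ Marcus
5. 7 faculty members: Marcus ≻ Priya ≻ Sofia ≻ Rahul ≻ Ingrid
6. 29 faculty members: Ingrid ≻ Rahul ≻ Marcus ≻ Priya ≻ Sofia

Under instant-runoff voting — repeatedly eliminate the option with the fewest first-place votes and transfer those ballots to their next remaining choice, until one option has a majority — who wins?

Round 1: Marcus 7, Ingrid 29, Sofia 31, Priya 11, Rahul 26. Eliminate Marcus.
Round 2: Ingrid 29, Sofia 31, Priya 18, Rahul 26. Eliminate Priya.
Round 3: Ingrid 29, Sofia 49, Rahul 26. Eliminate Rahul.
Round 4: Ingrid 55, Sofia 49. Ingrid has a majority.

Ingrid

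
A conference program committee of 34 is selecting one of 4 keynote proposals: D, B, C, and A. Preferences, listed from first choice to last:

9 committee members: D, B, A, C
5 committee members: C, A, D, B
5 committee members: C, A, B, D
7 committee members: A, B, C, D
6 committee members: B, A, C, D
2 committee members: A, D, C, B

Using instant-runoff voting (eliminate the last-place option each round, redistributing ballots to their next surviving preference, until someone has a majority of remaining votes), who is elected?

A

Round 1: D 9, B 6, C 10, A 9. Eliminate B.
Round 2: D 9, C 10, A 15. Eliminate D.
Round 3: C 10, A 24. A has a majority.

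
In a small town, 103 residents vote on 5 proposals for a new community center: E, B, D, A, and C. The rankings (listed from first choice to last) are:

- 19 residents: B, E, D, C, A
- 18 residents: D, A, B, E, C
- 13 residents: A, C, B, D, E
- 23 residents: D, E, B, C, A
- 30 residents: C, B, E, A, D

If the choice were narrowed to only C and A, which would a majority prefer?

C

Voters preferring C to A: 72; preferring A to C: 31.
C wins the head-to-head.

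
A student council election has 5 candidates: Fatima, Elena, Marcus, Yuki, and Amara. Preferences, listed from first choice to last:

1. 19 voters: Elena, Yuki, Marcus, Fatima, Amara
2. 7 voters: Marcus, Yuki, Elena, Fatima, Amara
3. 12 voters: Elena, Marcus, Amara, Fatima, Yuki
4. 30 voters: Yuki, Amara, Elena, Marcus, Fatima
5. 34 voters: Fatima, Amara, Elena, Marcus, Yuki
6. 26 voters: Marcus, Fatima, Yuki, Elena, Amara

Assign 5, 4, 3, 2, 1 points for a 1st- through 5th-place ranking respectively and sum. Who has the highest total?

Fatima: 19·2 + 7·2 + 12·2 + 30·1 + 34·5 + 26·4 = 380
Elena: 19·5 + 7·3 + 12·5 + 30·3 + 34·3 + 26·2 = 420
Marcus: 19·3 + 7·5 + 12·4 + 30·2 + 34·2 + 26·5 = 398
Yuki: 19·4 + 7·4 + 12·1 + 30·5 + 34·1 + 26·3 = 378
Amara: 19·1 + 7·1 + 12·3 + 30·4 + 34·4 + 26·1 = 344
Elena has the highest Borda score (420).

Elena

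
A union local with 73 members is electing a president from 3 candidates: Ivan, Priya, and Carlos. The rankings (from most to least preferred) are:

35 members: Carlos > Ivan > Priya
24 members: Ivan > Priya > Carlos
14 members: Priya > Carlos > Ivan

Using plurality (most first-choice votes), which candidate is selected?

First-place votes: Ivan 24, Priya 14, Carlos 35.
Carlos has the most first-place votes.

Carlos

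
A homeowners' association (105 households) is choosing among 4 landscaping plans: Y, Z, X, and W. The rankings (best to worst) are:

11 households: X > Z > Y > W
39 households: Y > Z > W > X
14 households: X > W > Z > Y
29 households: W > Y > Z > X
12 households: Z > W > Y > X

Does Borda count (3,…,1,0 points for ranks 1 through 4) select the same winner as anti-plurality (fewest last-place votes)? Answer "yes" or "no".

no

Borda — scores: Y 198, Z 179, X 75, W 178. Winner: Y.
Anti-plurality — last-place votes: Y 14, Z 0, X 80, W 11. Winner: Z.
The two methods disagree.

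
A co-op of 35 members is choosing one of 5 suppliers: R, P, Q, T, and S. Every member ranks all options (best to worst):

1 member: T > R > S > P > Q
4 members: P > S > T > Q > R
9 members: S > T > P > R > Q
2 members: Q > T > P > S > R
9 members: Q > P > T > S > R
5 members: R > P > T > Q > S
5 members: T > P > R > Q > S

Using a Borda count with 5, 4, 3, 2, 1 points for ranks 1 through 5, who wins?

P

R: 1·4 + 4·1 + 9·2 + 2·1 + 9·1 + 5·5 + 5·3 = 77
P: 1·2 + 4·5 + 9·3 + 2·3 + 9·4 + 5·4 + 5·4 = 131
Q: 1·1 + 4·2 + 9·1 + 2·5 + 9·5 + 5·2 + 5·2 = 93
T: 1·5 + 4·3 + 9·4 + 2·4 + 9·3 + 5·3 + 5·5 = 128
S: 1·3 + 4·4 + 9·5 + 2·2 + 9·2 + 5·1 + 5·1 = 96
P has the highest Borda score (131).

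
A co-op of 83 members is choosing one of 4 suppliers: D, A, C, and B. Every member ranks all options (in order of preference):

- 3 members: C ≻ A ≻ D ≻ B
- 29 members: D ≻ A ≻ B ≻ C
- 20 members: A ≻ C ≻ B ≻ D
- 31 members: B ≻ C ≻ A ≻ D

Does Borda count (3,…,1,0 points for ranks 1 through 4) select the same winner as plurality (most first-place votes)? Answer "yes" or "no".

Borda — scores: D 90, A 155, C 111, B 142. Winner: A.
Plurality — first-place votes: D 29, A 20, C 3, B 31. Winner: B.
The two methods disagree.

no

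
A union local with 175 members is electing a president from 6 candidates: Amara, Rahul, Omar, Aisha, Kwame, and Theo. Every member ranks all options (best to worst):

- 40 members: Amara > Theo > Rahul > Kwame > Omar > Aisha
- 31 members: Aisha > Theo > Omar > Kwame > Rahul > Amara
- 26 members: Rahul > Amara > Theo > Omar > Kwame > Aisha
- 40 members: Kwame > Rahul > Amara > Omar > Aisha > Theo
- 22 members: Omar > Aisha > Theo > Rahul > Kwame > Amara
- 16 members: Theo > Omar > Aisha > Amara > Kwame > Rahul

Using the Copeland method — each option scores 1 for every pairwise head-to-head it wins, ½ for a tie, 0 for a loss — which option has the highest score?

Amara: beats Omar, Aisha, and Theo; loses to Rahul and Kwame → score 3.
Rahul: beats Amara, Omar, Aisha, and Kwame; loses to Theo → score 4.
Omar: beats Aisha and Kwame; loses to Amara, Rahul, and Theo → score 2.
Aisha: beats Theo; loses to Amara, Rahul, Omar, and Kwame → score 1.
Kwame: beats Amara and Aisha; loses to Rahul, Omar, and Theo → score 2.
Theo: beats Rahul, Omar, and Kwame; loses to Amara and Aisha → score 3.
Rahul has the best pairwise record.

Rahul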